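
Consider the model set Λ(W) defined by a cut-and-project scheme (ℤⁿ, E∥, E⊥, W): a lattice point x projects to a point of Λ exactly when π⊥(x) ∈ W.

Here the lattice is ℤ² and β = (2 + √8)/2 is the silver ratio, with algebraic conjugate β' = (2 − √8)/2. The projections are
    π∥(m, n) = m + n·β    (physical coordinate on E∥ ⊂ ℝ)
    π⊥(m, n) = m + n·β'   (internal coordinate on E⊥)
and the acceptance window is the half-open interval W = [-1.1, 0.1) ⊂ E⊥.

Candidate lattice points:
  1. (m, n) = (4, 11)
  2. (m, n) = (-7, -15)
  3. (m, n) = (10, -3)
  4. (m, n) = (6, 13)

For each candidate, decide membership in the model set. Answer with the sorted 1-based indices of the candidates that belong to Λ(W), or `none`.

1, 2

β' = (2−√8)/2 ≈ -0.4142.
#1 (4,11): internal coord 4 + (11)·β' = -0.5563; -0.5563 ∈ [-1.1, 0.1) → IN Λ
#2 (-7,-15): internal coord -7 + (-15)·β' = -0.7868; -0.7868 ∈ [-1.1, 0.1) → IN Λ
#3 (10,-3): internal coord 10 + (-3)·β' = +11.2426; +11.2426 ∉ [-1.1, 0.1) → out
#4 (6,13): internal coord 6 + (13)·β' = +0.6152; +0.6152 ∉ [-1.1, 0.1) → out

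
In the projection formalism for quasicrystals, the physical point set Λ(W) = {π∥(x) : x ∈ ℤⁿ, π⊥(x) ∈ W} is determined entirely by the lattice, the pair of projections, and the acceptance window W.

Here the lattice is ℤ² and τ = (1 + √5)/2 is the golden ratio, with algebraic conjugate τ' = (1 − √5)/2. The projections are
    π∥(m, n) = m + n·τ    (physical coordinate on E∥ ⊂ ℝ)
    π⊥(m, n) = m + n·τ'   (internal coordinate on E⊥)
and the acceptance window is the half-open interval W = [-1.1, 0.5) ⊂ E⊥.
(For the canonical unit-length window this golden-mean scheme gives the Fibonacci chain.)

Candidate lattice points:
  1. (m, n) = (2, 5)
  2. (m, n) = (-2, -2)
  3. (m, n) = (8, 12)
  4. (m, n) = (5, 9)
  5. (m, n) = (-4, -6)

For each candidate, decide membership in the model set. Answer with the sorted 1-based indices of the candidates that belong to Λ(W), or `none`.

Compute τ' = (1−√5)/2 = -0.618034, so π⊥(m,n) = m -0.618034·n.
#1 (2,5): internal coord 2 + (5)·τ' = -1.090170; -1.090170 ∈ [-1.1, 0.5) → IN Λ
#2 (-2,-2): internal coord -2 + (-2)·τ' = -0.763932; -0.763932 ∈ [-1.1, 0.5) → IN Λ
#3 (8,12): internal coord 8 + (12)·τ' = +0.583592; +0.583592 ∉ [-1.1, 0.5) → out
#4 (5,9): internal coord 5 + (9)·τ' = -0.562306; -0.562306 ∈ [-1.1, 0.5) → IN Λ
#5 (-4,-6): internal coord -4 + (-6)·τ' = -0.291796; -0.291796 ∈ [-1.1, 0.5) → IN Λ

1, 2, 4, 5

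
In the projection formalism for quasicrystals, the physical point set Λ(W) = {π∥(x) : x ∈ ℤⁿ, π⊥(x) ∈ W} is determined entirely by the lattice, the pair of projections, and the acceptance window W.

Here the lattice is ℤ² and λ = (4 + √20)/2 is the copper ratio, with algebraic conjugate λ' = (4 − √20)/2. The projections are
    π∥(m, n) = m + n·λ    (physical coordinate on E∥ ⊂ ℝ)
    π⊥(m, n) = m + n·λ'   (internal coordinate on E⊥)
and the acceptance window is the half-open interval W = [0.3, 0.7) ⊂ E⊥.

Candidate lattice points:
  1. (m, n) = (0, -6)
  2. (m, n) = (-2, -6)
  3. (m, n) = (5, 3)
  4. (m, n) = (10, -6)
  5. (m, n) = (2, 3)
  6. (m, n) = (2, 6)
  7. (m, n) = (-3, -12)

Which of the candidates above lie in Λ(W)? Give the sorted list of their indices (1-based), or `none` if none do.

Compute λ' = (4−√20)/2 = -0.236068, so π⊥(m,n) = m -0.236068·n.
[1] lift (0,-6): star map gives 1.416408; window check 0.3 ≤ 1.416408 < 0.7 is false → out
[2] lift (-2,-6): star map gives -0.583592; window check 0.3 ≤ -0.583592 < 0.7 is false → out
[3] lift (5,3): star map gives 4.291796; window check 0.3 ≤ 4.291796 < 0.7 is false → out
[4] lift (10,-6): star map gives 11.416408; window check 0.3 ≤ 11.416408 < 0.7 is false → out
[5] lift (2,3): star map gives 1.291796; window check 0.3 ≤ 1.291796 < 0.7 is false → out
[6] lift (2,6): star map gives 0.583592; window check 0.3 ≤ 0.583592 < 0.7 is true → IN Λ
[7] lift (-3,-12): star map gives -0.167184; window check 0.3 ≤ -0.167184 < 0.7 is false → out

6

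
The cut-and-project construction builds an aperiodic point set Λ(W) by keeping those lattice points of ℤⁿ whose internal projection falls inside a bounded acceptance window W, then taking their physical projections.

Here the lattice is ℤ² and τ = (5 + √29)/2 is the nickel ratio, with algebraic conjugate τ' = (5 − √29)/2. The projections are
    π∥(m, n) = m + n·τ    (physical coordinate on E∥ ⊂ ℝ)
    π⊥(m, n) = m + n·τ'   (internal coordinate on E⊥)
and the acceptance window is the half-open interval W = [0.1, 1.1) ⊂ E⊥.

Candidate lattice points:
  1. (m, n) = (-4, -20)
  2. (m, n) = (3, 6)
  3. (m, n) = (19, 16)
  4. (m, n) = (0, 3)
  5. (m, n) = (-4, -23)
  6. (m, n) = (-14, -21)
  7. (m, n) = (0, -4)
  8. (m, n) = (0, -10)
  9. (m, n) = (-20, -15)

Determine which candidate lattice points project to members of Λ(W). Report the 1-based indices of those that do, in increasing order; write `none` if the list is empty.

5, 7

Numerically τ ≈ 5.192582 and τ' = −1/τ ≈ -0.192582.
[1] lift (-4,-20): star map gives -0.148352; window check 0.1 ≤ -0.148352 < 1.1 is false → out
[2] lift (3,6): star map gives 1.844506; window check 0.1 ≤ 1.844506 < 1.1 is false → out
[3] lift (19,16): star map gives 15.918682; window check 0.1 ≤ 15.918682 < 1.1 is false → out
[4] lift (0,3): star map gives -0.577747; window check 0.1 ≤ -0.577747 < 1.1 is false → out
[5] lift (-4,-23): star map gives 0.429395; window check 0.1 ≤ 0.429395 < 1.1 is true → IN Λ
[6] lift (-14,-21): star map gives -9.955770; window check 0.1 ≤ -9.955770 < 1.1 is false → out
[7] lift (0,-4): star map gives 0.770330; window check 0.1 ≤ 0.770330 < 1.1 is true → IN Λ
[8] lift (0,-10): star map gives 1.925824; window check 0.1 ≤ 1.925824 < 1.1 is false → out
[9] lift (-20,-15): star map gives -17.111264; window check 0.1 ≤ -17.111264 < 1.1 is false → out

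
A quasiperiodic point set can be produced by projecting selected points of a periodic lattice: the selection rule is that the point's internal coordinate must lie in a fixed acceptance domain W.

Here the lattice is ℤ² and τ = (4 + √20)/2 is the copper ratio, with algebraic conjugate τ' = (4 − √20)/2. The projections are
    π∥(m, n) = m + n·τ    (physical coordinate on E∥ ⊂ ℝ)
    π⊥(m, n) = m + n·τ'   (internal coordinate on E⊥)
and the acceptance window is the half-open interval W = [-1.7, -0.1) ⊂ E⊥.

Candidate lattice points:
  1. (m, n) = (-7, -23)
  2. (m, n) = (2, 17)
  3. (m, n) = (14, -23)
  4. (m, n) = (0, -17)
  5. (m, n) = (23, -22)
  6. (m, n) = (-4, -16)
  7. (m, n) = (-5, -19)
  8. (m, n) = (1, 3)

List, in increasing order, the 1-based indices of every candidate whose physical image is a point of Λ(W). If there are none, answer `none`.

1, 6, 7

Compute τ' = (4−√20)/2 = -0.23607, so π⊥(m,n) = m -0.23607·n.
[1] lift (-7,-23): star map gives -1.57044; window check -1.7 ≤ -1.57044 < -0.1 is true → IN Λ
[2] lift (2,17): star map gives -2.01316; window check -1.7 ≤ -2.01316 < -0.1 is false → out
[3] lift (14,-23): star map gives 19.42956; window check -1.7 ≤ 19.42956 < -0.1 is false → out
[4] lift (0,-17): star map gives 4.01316; window check -1.7 ≤ 4.01316 < -0.1 is false → out
[5] lift (23,-22): star map gives 28.19350; window check -1.7 ≤ 28.19350 < -0.1 is false → out
[6] lift (-4,-16): star map gives -0.22291; window check -1.7 ≤ -0.22291 < -0.1 is true → IN Λ
[7] lift (-5,-19): star map gives -0.51471; window check -1.7 ≤ -0.51471 < -0.1 is true → IN Λ
[8] lift (1,3): star map gives 0.29180; window check -1.7 ≤ 0.29180 < -0.1 is false → out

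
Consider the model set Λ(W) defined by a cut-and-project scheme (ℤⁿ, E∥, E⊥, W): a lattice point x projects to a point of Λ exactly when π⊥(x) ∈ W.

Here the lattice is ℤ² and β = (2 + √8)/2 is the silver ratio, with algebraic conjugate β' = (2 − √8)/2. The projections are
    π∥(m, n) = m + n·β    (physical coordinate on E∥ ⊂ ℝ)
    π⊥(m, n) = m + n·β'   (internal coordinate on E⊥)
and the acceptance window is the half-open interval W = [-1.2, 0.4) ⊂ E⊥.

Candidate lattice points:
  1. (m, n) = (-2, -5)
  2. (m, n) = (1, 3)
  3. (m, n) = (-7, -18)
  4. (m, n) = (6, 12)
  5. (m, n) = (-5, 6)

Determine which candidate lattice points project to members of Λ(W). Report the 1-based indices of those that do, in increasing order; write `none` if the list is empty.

Compute β' = (2−√8)/2 = -0.41421, so π⊥(m,n) = m -0.41421·n.
[1] lift (-2,-5): star map gives 0.07107; window check -1.2 ≤ 0.07107 < 0.4 is true → IN Λ
[2] lift (1,3): star map gives -0.24264; window check -1.2 ≤ -0.24264 < 0.4 is true → IN Λ
[3] lift (-7,-18): star map gives 0.45584; window check -1.2 ≤ 0.45584 < 0.4 is false → out
[4] lift (6,12): star map gives 1.02944; window check -1.2 ≤ 1.02944 < 0.4 is false → out
[5] lift (-5,6): star map gives -7.48528; window check -1.2 ≤ -7.48528 < 0.4 is false → out

1, 2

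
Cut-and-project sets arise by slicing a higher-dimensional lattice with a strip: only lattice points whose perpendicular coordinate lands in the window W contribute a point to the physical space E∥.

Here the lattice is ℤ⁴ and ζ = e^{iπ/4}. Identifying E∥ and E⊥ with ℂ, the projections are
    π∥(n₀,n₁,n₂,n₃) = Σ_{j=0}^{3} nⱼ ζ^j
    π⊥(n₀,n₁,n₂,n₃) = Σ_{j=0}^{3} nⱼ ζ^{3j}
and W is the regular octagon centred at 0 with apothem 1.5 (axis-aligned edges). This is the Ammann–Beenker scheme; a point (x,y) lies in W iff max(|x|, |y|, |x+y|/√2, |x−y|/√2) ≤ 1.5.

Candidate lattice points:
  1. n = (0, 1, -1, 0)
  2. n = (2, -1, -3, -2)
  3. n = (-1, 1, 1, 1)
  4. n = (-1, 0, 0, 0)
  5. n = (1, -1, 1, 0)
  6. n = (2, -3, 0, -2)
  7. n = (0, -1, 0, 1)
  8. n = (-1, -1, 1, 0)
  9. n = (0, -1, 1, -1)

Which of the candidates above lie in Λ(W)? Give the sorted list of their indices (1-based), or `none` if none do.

3, 4, 7

Internal map: ζ^{3j} for j=0..3 gives (1,0), (−√2/2,√2/2), (0,−1), (√2/2,√2/2).
candidate 1: n = (0, 1, -1, 0) → π⊥ ≈ (-0.70711, +1.70711); max(|x|,|y|,|x±y|/√2) = 1.70711 > 1.5 ⇒ ∉ W
candidate 2: n = (2, -1, -3, -2) → π⊥ ≈ (+1.29289, +0.87868); max(|x|,|y|,|x±y|/√2) = 1.53553 > 1.5 ⇒ ∉ W
candidate 3: n = (-1, 1, 1, 1) → π⊥ ≈ (-1.00000, +0.41421); max(|x|,|y|,|x±y|/√2) = 1.00000 ≤ 1.5 ⇒ ∈ W
candidate 4: n = (-1, 0, 0, 0) → π⊥ ≈ (-1.00000, +0.00000); max(|x|,|y|,|x±y|/√2) = 1.00000 ≤ 1.5 ⇒ ∈ W
candidate 5: n = (1, -1, 1, 0) → π⊥ ≈ (+1.70711, -1.70711); max(|x|,|y|,|x±y|/√2) = 2.41421 > 1.5 ⇒ ∉ W
candidate 6: n = (2, -3, 0, -2) → π⊥ ≈ (+2.70711, -3.53553); max(|x|,|y|,|x±y|/√2) = 4.41421 > 1.5 ⇒ ∉ W
candidate 7: n = (0, -1, 0, 1) → π⊥ ≈ (+1.41421, +0.00000); max(|x|,|y|,|x±y|/√2) = 1.41421 ≤ 1.5 ⇒ ∈ W
candidate 8: n = (-1, -1, 1, 0) → π⊥ ≈ (-0.29289, -1.70711); max(|x|,|y|,|x±y|/√2) = 1.70711 > 1.5 ⇒ ∉ W
candidate 9: n = (0, -1, 1, -1) → π⊥ ≈ (+0.00000, -2.41421); max(|x|,|y|,|x±y|/√2) = 2.41421 > 1.5 ⇒ ∉ W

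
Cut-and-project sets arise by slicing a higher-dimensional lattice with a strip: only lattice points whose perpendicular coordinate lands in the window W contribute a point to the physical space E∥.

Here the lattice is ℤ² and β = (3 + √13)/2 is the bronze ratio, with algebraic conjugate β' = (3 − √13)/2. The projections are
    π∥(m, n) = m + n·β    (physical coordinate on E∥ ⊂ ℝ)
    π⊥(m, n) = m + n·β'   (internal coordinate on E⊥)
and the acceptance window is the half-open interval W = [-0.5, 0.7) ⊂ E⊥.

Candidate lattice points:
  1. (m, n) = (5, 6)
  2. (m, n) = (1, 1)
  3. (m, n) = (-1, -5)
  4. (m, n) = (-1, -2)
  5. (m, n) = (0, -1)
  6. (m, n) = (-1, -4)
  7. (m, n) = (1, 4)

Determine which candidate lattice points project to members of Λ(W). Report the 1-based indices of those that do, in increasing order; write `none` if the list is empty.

β' = (3−√13)/2 ≈ -0.3028.
[1] lift (5,6): star map gives 3.1833; window check -0.5 ≤ 3.1833 < 0.7 is false → out
[2] lift (1,1): star map gives 0.6972; window check -0.5 ≤ 0.6972 < 0.7 is true → IN Λ
[3] lift (-1,-5): star map gives 0.5139; window check -0.5 ≤ 0.5139 < 0.7 is true → IN Λ
[4] lift (-1,-2): star map gives -0.3944; window check -0.5 ≤ -0.3944 < 0.7 is true → IN Λ
[5] lift (0,-1): star map gives 0.3028; window check -0.5 ≤ 0.3028 < 0.7 is true → IN Λ
[6] lift (-1,-4): star map gives 0.2111; window check -0.5 ≤ 0.2111 < 0.7 is true → IN Λ
[7] lift (1,4): star map gives -0.2111; window check -0.5 ≤ -0.2111 < 0.7 is true → IN Λ

2, 3, 4, 5, 6, 7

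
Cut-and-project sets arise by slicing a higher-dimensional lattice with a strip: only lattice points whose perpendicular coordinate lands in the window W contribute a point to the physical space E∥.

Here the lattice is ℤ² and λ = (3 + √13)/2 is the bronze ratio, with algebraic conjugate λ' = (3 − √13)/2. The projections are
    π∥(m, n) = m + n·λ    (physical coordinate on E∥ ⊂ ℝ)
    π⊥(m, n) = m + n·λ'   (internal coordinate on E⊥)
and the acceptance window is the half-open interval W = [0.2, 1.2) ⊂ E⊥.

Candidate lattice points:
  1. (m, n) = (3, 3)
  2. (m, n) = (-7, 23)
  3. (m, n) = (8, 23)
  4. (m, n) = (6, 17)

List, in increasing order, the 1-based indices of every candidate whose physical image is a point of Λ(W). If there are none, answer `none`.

λ' = (3−√13)/2 ≈ -0.302776.
[1] lift (3,3): star map gives 2.091673; window check 0.2 ≤ 2.091673 < 1.2 is false → out
[2] lift (-7,23): star map gives -13.963840; window check 0.2 ≤ -13.963840 < 1.2 is false → out
[3] lift (8,23): star map gives 1.036160; window check 0.2 ≤ 1.036160 < 1.2 is true → IN Λ
[4] lift (6,17): star map gives 0.852814; window check 0.2 ≤ 0.852814 < 1.2 is true → IN Λ

3, 4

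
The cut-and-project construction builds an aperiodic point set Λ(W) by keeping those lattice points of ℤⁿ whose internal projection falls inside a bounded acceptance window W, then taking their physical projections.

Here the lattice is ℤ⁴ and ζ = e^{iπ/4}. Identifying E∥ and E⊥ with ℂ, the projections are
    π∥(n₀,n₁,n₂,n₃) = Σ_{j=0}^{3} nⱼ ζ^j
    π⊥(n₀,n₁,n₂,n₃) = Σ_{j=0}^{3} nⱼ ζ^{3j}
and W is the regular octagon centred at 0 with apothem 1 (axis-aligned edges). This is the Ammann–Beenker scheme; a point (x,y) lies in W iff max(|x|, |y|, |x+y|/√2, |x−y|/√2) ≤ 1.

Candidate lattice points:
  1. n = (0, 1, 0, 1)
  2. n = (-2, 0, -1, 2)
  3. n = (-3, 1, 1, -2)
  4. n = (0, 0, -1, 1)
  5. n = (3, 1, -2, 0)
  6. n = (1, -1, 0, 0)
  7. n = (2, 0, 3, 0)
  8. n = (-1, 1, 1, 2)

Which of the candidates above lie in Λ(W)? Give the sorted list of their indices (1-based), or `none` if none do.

With ζ = e^{iπ/4} the internal vectors are ζ^0,ζ^3,ζ^6,ζ^9.
#1 (0, 1, 0, 1): internal (0.0000, 1.4142); octagon support 1.4142 vs apothem 1 → ∉ W
#2 (-2, 0, -1, 2): internal (-0.5858, 2.4142); octagon support 2.4142 vs apothem 1 → ∉ W
#3 (-3, 1, 1, -2): internal (-5.1213, -1.7071); octagon support 5.1213 vs apothem 1 → ∉ W
#4 (0, 0, -1, 1): internal (0.7071, 1.7071); octagon support 1.7071 vs apothem 1 → ∉ W
#5 (3, 1, -2, 0): internal (2.2929, 2.7071); octagon support 3.5355 vs apothem 1 → ∉ W
#6 (1, -1, 0, 0): internal (1.7071, -0.7071); octagon support 1.7071 vs apothem 1 → ∉ W
#7 (2, 0, 3, 0): internal (2.0000, -3.0000); octagon support 3.5355 vs apothem 1 → ∉ W
#8 (-1, 1, 1, 2): internal (-0.2929, 1.1213); octagon support 1.1213 vs apothem 1 → ∉ W

none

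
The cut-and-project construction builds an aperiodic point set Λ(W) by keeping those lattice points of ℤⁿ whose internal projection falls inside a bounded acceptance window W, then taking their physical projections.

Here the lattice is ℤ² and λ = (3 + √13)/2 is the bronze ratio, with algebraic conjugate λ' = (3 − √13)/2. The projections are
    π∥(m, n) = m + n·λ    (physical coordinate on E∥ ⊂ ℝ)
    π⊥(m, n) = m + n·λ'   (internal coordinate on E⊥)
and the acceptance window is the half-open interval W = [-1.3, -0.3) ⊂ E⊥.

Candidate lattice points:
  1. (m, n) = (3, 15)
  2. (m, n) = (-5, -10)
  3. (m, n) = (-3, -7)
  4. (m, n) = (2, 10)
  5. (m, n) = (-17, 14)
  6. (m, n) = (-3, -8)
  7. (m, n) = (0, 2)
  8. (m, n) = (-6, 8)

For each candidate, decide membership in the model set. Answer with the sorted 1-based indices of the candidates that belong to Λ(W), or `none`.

Compute λ' = (3−√13)/2 = -0.3028, so π⊥(m,n) = m -0.3028·n.
[1] lift (3,15): star map gives -1.5416; window check -1.3 ≤ -1.5416 < -0.3 is false → out
[2] lift (-5,-10): star map gives -1.9722; window check -1.3 ≤ -1.9722 < -0.3 is false → out
[3] lift (-3,-7): star map gives -0.8806; window check -1.3 ≤ -0.8806 < -0.3 is true → IN Λ
[4] lift (2,10): star map gives -1.0278; window check -1.3 ≤ -1.0278 < -0.3 is true → IN Λ
[5] lift (-17,14): star map gives -21.2389; window check -1.3 ≤ -21.2389 < -0.3 is false → out
[6] lift (-3,-8): star map gives -0.5778; window check -1.3 ≤ -0.5778 < -0.3 is true → IN Λ
[7] lift (0,2): star map gives -0.6056; window check -1.3 ≤ -0.6056 < -0.3 is true → IN Λ
[8] lift (-6,8): star map gives -8.4222; window check -1.3 ≤ -8.4222 < -0.3 is false → out

3, 4, 6, 7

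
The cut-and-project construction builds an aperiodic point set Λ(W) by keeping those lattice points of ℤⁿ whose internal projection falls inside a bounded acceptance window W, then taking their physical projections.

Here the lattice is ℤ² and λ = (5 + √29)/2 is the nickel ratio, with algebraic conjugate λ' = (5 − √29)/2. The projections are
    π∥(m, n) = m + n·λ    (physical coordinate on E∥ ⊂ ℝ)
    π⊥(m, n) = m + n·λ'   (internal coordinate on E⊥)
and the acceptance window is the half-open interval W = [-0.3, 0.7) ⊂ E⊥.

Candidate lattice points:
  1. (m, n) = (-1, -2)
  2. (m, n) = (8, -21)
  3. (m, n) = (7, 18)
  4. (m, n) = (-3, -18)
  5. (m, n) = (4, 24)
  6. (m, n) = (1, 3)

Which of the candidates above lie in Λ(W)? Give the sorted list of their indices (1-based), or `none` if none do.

4, 6

Numerically λ ≈ 5.1926 and λ' = −1/λ ≈ -0.1926.
[1] lift (-1,-2): star map gives -0.6148; window check -0.3 ≤ -0.6148 < 0.7 is false → out
[2] lift (8,-21): star map gives 12.0442; window check -0.3 ≤ 12.0442 < 0.7 is false → out
[3] lift (7,18): star map gives 3.5335; window check -0.3 ≤ 3.5335 < 0.7 is false → out
[4] lift (-3,-18): star map gives 0.4665; window check -0.3 ≤ 0.4665 < 0.7 is true → IN Λ
[5] lift (4,24): star map gives -0.6220; window check -0.3 ≤ -0.6220 < 0.7 is false → out
[6] lift (1,3): star map gives 0.4223; window check -0.3 ≤ 0.4223 < 0.7 is true → IN Λ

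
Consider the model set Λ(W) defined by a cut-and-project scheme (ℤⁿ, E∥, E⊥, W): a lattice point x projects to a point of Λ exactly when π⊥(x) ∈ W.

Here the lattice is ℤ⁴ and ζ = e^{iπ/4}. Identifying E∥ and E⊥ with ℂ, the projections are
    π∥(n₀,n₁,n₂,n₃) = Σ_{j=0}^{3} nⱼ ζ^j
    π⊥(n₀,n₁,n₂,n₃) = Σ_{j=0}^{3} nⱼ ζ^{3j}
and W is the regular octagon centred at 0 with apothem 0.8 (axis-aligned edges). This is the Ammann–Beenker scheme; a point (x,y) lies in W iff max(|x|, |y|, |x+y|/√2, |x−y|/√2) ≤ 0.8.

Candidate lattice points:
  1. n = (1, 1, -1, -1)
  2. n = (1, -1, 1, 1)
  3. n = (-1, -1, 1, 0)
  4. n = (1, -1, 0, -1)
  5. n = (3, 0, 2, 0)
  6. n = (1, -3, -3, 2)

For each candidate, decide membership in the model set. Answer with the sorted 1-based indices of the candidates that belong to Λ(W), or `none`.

With ζ = e^{iπ/4} the internal vectors are ζ^0,ζ^3,ζ^6,ζ^9.
#1 (1, 1, -1, -1): internal (-0.4142, 1.0000); octagon support 1.0000 vs apothem 0.8 → ∉ W
#2 (1, -1, 1, 1): internal (2.4142, -1.0000); octagon support 2.4142 vs apothem 0.8 → ∉ W
#3 (-1, -1, 1, 0): internal (-0.2929, -1.7071); octagon support 1.7071 vs apothem 0.8 → ∉ W
#4 (1, -1, 0, -1): internal (1.0000, -1.4142); octagon support 1.7071 vs apothem 0.8 → ∉ W
#5 (3, 0, 2, 0): internal (3.0000, -2.0000); octagon support 3.5355 vs apothem 0.8 → ∉ W
#6 (1, -3, -3, 2): internal (4.5355, 2.2929); octagon support 4.8284 vs apothem 0.8 → ∉ W

none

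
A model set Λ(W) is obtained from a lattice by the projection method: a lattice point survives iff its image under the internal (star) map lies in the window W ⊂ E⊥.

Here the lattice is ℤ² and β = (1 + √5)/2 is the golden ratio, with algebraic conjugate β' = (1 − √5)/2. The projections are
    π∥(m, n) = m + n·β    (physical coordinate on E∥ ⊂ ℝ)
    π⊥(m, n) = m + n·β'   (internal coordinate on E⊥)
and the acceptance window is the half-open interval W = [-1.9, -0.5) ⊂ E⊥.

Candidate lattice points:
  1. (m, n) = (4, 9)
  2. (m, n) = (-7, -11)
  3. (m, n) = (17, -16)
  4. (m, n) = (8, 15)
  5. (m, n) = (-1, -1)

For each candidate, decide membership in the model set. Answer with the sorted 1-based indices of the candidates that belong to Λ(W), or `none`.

β' = (1−√5)/2 ≈ -0.6180.
#1 (4,9): internal coord 4 + (9)·β' = -1.5623; -1.5623 ∈ [-1.9, -0.5) → IN Λ
#2 (-7,-11): internal coord -7 + (-11)·β' = -0.2016; -0.2016 ∉ [-1.9, -0.5) → out
#3 (17,-16): internal coord 17 + (-16)·β' = +26.8885; +26.8885 ∉ [-1.9, -0.5) → out
#4 (8,15): internal coord 8 + (15)·β' = -1.2705; -1.2705 ∈ [-1.9, -0.5) → IN Λ
#5 (-1,-1): internal coord -1 + (-1)·β' = -0.3820; -0.3820 ∉ [-1.9, -0.5) → out

1, 4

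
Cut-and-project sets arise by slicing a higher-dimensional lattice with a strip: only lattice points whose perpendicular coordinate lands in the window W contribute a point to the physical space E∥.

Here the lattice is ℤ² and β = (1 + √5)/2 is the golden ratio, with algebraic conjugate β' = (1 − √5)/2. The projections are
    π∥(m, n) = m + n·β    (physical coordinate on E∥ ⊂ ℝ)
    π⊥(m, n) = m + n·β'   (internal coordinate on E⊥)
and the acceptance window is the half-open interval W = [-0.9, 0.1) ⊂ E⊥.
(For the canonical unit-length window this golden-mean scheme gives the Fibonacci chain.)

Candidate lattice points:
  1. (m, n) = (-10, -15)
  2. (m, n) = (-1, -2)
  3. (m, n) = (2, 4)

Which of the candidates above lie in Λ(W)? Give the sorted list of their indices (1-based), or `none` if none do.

Numerically β ≈ 1.6180 and β' = −1/β ≈ -0.6180.
candidate 1: (m,n)=(-10,-15) → π∥ = -10-15·β ≈ -34.2705, π⊥ = -10-15·β' ≈ -0.7295 ∈ [-0.9, 0.1) ⇒ IN Λ
candidate 2: (m,n)=(-1,-2) → π∥ = -1-2·β ≈ -4.2361, π⊥ = -1-2·β' ≈ 0.2361 ∉ [-0.9, 0.1) ⇒ out
candidate 3: (m,n)=(2,4) → π∥ = 2+4·β ≈ 8.4721, π⊥ = 2+4·β' ≈ -0.4721 ∈ [-0.9, 0.1) ⇒ IN Λ

1, 3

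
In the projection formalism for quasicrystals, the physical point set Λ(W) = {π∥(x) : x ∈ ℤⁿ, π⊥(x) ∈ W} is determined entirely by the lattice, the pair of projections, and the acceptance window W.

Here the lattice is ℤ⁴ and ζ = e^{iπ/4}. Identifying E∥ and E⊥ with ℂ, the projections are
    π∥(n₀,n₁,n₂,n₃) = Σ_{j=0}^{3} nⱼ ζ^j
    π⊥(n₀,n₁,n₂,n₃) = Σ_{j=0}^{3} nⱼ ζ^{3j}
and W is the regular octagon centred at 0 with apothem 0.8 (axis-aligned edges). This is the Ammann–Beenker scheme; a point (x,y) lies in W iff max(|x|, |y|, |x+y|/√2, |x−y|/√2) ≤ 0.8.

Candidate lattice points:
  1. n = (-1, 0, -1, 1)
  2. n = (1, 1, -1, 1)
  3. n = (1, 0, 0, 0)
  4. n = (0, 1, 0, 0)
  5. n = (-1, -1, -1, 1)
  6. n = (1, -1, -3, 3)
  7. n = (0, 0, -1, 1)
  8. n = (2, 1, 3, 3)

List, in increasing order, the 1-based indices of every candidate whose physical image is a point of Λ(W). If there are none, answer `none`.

π⊥(n) = n₀ + n₁ζ³ + n₂ζ⁶ + n₃ζ⁹ where ζ = e^{iπ/4}.
candidate 1: n = (-1, 0, -1, 1) → π⊥ ≈ (-0.2929, +1.7071); max(|x|,|y|,|x±y|/√2) = 1.7071 > 0.8 ⇒ ∉ W
candidate 2: n = (1, 1, -1, 1) → π⊥ ≈ (+1.0000, +2.4142); max(|x|,|y|,|x±y|/√2) = 2.4142 > 0.8 ⇒ ∉ W
candidate 3: n = (1, 0, 0, 0) → π⊥ ≈ (+1.0000, +0.0000); max(|x|,|y|,|x±y|/√2) = 1.0000 > 0.8 ⇒ ∉ W
candidate 4: n = (0, 1, 0, 0) → π⊥ ≈ (-0.7071, +0.7071); max(|x|,|y|,|x±y|/√2) = 1.0000 > 0.8 ⇒ ∉ W
candidate 5: n = (-1, -1, -1, 1) → π⊥ ≈ (+0.4142, +1.0000); max(|x|,|y|,|x±y|/√2) = 1.0000 > 0.8 ⇒ ∉ W
candidate 6: n = (1, -1, -3, 3) → π⊥ ≈ (+3.8284, +4.4142); max(|x|,|y|,|x±y|/√2) = 5.8284 > 0.8 ⇒ ∉ W
candidate 7: n = (0, 0, -1, 1) → π⊥ ≈ (+0.7071, +1.7071); max(|x|,|y|,|x±y|/√2) = 1.7071 > 0.8 ⇒ ∉ W
candidate 8: n = (2, 1, 3, 3) → π⊥ ≈ (+3.4142, -0.1716); max(|x|,|y|,|x±y|/√2) = 3.4142 > 0.8 ⇒ ∉ W

none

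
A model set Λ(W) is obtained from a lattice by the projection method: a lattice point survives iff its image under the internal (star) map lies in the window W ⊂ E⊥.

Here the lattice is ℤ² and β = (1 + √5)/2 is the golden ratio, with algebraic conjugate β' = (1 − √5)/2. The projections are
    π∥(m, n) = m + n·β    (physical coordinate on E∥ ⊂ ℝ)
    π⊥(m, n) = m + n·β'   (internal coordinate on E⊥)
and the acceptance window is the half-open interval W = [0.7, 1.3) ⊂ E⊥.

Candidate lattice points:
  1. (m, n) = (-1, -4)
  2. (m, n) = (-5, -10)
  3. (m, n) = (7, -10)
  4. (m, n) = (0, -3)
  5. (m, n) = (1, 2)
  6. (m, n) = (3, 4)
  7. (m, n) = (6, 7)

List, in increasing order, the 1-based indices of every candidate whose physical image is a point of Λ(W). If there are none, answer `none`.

Compute β' = (1−√5)/2 = -0.61803, so π⊥(m,n) = m -0.61803·n.
[1] lift (-1,-4): star map gives 1.47214; window check 0.7 ≤ 1.47214 < 1.3 is false → out
[2] lift (-5,-10): star map gives 1.18034; window check 0.7 ≤ 1.18034 < 1.3 is true → IN Λ
[3] lift (7,-10): star map gives 13.18034; window check 0.7 ≤ 13.18034 < 1.3 is false → out
[4] lift (0,-3): star map gives 1.85410; window check 0.7 ≤ 1.85410 < 1.3 is false → out
[5] lift (1,2): star map gives -0.23607; window check 0.7 ≤ -0.23607 < 1.3 is false → out
[6] lift (3,4): star map gives 0.52786; window check 0.7 ≤ 0.52786 < 1.3 is false → out
[7] lift (6,7): star map gives 1.67376; window check 0.7 ≤ 1.67376 < 1.3 is false → out

2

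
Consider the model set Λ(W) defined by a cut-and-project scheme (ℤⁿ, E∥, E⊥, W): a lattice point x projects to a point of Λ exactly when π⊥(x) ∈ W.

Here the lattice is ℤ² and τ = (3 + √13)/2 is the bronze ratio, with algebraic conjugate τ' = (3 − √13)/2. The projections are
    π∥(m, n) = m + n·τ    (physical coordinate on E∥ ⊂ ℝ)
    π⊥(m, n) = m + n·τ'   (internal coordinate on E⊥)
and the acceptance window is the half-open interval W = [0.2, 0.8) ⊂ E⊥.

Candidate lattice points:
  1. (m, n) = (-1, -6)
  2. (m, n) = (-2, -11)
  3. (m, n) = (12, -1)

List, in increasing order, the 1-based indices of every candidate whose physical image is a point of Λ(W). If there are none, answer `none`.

none

Numerically τ ≈ 3.30278 and τ' = −1/τ ≈ -0.30278.
candidate 1: (m,n)=(-1,-6) → π∥ = -1-6·τ ≈ -20.81665, π⊥ = -1-6·τ' ≈ 0.81665 ∉ [0.2, 0.8) ⇒ out
candidate 2: (m,n)=(-2,-11) → π∥ = -2-11·τ ≈ -38.33053, π⊥ = -2-11·τ' ≈ 1.33053 ∉ [0.2, 0.8) ⇒ out
candidate 3: (m,n)=(12,-1) → π∥ = 12-1·τ ≈ 8.69722, π⊥ = 12-1·τ' ≈ 12.30278 ∉ [0.2, 0.8) ⇒ out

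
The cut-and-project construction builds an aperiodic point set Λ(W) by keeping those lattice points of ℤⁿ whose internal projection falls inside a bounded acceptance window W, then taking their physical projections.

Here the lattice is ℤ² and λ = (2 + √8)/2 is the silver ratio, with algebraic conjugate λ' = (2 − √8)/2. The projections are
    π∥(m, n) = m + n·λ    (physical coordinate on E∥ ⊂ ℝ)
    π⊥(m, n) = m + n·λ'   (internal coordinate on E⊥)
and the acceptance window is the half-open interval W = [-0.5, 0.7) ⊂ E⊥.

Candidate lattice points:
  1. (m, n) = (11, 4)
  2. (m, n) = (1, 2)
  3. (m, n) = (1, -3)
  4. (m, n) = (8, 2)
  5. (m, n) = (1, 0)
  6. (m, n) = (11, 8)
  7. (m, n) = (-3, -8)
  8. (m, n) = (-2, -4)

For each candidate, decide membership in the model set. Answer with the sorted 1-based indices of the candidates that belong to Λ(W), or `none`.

2, 7, 8

λ' = (2−√8)/2 ≈ -0.4142.
[1] lift (11,4): star map gives 9.3431; window check -0.5 ≤ 9.3431 < 0.7 is false → out
[2] lift (1,2): star map gives 0.1716; window check -0.5 ≤ 0.1716 < 0.7 is true → IN Λ
[3] lift (1,-3): star map gives 2.2426; window check -0.5 ≤ 2.2426 < 0.7 is false → out
[4] lift (8,2): star map gives 7.1716; window check -0.5 ≤ 7.1716 < 0.7 is false → out
[5] lift (1,0): star map gives 1.0000; window check -0.5 ≤ 1.0000 < 0.7 is false → out
[6] lift (11,8): star map gives 7.6863; window check -0.5 ≤ 7.6863 < 0.7 is false → out
[7] lift (-3,-8): star map gives 0.3137; window check -0.5 ≤ 0.3137 < 0.7 is true → IN Λ
[8] lift (-2,-4): star map gives -0.3431; window check -0.5 ≤ -0.3431 < 0.7 is true → IN Λ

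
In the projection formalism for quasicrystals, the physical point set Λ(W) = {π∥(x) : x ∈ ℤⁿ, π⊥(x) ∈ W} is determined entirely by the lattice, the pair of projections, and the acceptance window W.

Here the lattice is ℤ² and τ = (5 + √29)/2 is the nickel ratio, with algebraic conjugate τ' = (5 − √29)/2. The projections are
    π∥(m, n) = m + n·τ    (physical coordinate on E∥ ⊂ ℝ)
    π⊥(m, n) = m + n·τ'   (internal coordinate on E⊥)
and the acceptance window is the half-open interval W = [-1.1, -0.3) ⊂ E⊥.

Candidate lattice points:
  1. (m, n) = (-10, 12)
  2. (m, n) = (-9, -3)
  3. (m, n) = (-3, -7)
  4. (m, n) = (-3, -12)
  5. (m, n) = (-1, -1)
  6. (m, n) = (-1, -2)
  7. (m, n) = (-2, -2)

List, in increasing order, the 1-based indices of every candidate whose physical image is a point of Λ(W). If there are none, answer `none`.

4, 5, 6

Compute τ' = (5−√29)/2 = -0.1926, so π⊥(m,n) = m -0.1926·n.
candidate 1: (m,n)=(-10,12) → π∥ = -10+12·τ ≈ 52.3110, π⊥ = -10+12·τ' ≈ -12.3110 ∉ [-1.1, -0.3) ⇒ out
candidate 2: (m,n)=(-9,-3) → π∥ = -9-3·τ ≈ -24.5777, π⊥ = -9-3·τ' ≈ -8.4223 ∉ [-1.1, -0.3) ⇒ out
candidate 3: (m,n)=(-3,-7) → π∥ = -3-7·τ ≈ -39.3481, π⊥ = -3-7·τ' ≈ -1.6519 ∉ [-1.1, -0.3) ⇒ out
candidate 4: (m,n)=(-3,-12) → π∥ = -3-12·τ ≈ -65.3110, π⊥ = -3-12·τ' ≈ -0.6890 ∈ [-1.1, -0.3) ⇒ IN Λ
candidate 5: (m,n)=(-1,-1) → π∥ = -1-1·τ ≈ -6.1926, π⊥ = -1-1·τ' ≈ -0.8074 ∈ [-1.1, -0.3) ⇒ IN Λ
candidate 6: (m,n)=(-1,-2) → π∥ = -1-2·τ ≈ -11.3852, π⊥ = -1-2·τ' ≈ -0.6148 ∈ [-1.1, -0.3) ⇒ IN Λ
candidate 7: (m,n)=(-2,-2) → π∥ = -2-2·τ ≈ -12.3852, π⊥ = -2-2·τ' ≈ -1.6148 ∉ [-1.1, -0.3) ⇒ out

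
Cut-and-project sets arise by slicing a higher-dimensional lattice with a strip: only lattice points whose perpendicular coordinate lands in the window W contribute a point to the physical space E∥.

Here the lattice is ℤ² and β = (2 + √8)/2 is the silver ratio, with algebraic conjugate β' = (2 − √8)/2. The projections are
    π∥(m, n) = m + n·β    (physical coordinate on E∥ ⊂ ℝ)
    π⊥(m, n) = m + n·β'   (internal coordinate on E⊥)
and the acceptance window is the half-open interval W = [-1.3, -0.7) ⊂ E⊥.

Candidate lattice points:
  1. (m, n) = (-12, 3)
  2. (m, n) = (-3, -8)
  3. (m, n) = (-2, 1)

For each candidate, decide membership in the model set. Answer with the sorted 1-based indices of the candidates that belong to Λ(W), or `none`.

none

Numerically β ≈ 2.41421 and β' = −1/β ≈ -0.41421.
#1 (-12,3): internal coord -12 + (3)·β' = -13.24264; -13.24264 ∉ [-1.3, -0.7) → out
#2 (-3,-8): internal coord -3 + (-8)·β' = +0.31371; +0.31371 ∉ [-1.3, -0.7) → out
#3 (-2,1): internal coord -2 + (1)·β' = -2.41421; -2.41421 ∉ [-1.3, -0.7) → out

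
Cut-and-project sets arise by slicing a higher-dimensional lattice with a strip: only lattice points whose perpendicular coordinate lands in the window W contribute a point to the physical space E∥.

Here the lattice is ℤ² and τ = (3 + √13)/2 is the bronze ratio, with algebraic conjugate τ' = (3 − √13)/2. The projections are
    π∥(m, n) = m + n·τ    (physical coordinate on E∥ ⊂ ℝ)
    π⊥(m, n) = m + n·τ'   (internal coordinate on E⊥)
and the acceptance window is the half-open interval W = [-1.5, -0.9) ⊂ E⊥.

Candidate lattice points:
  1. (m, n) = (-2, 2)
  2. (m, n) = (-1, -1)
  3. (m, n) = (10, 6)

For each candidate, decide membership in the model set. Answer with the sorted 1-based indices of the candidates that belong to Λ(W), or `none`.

τ' = (3−√13)/2 ≈ -0.302776.
candidate 1: (m,n)=(-2,2) → π∥ = -2+2·τ ≈ 4.605551, π⊥ = -2+2·τ' ≈ -2.605551 ∉ [-1.5, -0.9) ⇒ out
candidate 2: (m,n)=(-1,-1) → π∥ = -1-1·τ ≈ -4.302776, π⊥ = -1-1·τ' ≈ -0.697224 ∉ [-1.5, -0.9) ⇒ out
candidate 3: (m,n)=(10,6) → π∥ = 10+6·τ ≈ 29.816654, π⊥ = 10+6·τ' ≈ 8.183346 ∉ [-1.5, -0.9) ⇒ out

none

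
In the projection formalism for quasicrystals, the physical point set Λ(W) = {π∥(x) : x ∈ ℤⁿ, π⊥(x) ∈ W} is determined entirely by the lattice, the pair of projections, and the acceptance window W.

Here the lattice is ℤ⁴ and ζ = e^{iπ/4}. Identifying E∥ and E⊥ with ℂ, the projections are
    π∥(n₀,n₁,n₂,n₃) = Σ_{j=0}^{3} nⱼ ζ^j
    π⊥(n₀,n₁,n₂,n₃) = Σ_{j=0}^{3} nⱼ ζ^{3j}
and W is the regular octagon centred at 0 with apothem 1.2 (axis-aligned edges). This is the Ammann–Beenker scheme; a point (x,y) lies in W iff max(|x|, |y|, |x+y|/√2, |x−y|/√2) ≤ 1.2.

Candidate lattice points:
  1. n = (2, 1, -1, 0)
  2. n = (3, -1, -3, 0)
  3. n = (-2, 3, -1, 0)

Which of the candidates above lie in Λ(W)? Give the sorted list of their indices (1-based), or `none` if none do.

With ζ = e^{iπ/4} the internal vectors are ζ^0,ζ^3,ζ^6,ζ^9.
candidate 1: n = (2, 1, -1, 0) → π⊥ ≈ (+1.292893, +1.707107); max(|x|,|y|,|x±y|/√2) = 2.121320 > 1.2 ⇒ ∉ W
candidate 2: n = (3, -1, -3, 0) → π⊥ ≈ (+3.707107, +2.292893); max(|x|,|y|,|x±y|/√2) = 4.242641 > 1.2 ⇒ ∉ W
candidate 3: n = (-2, 3, -1, 0) → π⊥ ≈ (-4.121320, +3.121320); max(|x|,|y|,|x±y|/√2) = 5.121320 > 1.2 ⇒ ∉ W

none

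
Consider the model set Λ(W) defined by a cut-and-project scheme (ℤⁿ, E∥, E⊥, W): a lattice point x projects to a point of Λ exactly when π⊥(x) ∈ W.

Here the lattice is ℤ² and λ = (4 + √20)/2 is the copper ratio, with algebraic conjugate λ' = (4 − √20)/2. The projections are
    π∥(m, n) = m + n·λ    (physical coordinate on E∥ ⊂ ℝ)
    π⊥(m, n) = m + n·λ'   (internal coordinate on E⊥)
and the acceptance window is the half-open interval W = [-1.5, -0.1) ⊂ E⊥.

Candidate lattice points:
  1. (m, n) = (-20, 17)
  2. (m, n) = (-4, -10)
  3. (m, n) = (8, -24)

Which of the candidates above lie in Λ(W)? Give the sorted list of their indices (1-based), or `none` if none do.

λ' = (4−√20)/2 ≈ -0.2361.
[1] lift (-20,17): star map gives -24.0132; window check -1.5 ≤ -24.0132 < -0.1 is false → out
[2] lift (-4,-10): star map gives -1.6393; window check -1.5 ≤ -1.6393 < -0.1 is false → out
[3] lift (8,-24): star map gives 13.6656; window check -1.5 ≤ 13.6656 < -0.1 is false → out

none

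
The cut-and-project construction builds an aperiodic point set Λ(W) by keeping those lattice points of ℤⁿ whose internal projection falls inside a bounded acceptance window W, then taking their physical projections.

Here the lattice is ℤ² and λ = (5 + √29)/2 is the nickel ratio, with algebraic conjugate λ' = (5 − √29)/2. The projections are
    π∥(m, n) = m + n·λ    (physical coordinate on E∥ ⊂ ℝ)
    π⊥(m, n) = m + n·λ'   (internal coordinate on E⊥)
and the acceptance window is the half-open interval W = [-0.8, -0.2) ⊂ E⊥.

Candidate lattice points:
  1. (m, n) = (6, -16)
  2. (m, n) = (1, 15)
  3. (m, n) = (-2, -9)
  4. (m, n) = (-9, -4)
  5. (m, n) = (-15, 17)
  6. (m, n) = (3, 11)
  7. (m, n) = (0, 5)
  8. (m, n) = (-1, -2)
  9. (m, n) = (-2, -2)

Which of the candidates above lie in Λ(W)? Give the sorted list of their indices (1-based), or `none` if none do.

Compute λ' = (5−√29)/2 = -0.1926, so π⊥(m,n) = m -0.1926·n.
#1 (6,-16): internal coord 6 + (-16)·λ' = +9.0813; +9.0813 ∉ [-0.8, -0.2) → out
#2 (1,15): internal coord 1 + (15)·λ' = -1.8887; -1.8887 ∉ [-0.8, -0.2) → out
#3 (-2,-9): internal coord -2 + (-9)·λ' = -0.2668; -0.2668 ∈ [-0.8, -0.2) → IN Λ
#4 (-9,-4): internal coord -9 + (-4)·λ' = -8.2297; -8.2297 ∉ [-0.8, -0.2) → out
#5 (-15,17): internal coord -15 + (17)·λ' = -18.2739; -18.2739 ∉ [-0.8, -0.2) → out
#6 (3,11): internal coord 3 + (11)·λ' = +0.8816; +0.8816 ∉ [-0.8, -0.2) → out
#7 (0,5): internal coord 0 + (5)·λ' = -0.9629; -0.9629 ∉ [-0.8, -0.2) → out
#8 (-1,-2): internal coord -1 + (-2)·λ' = -0.6148; -0.6148 ∈ [-0.8, -0.2) → IN Λ
#9 (-2,-2): internal coord -2 + (-2)·λ' = -1.6148; -1.6148 ∉ [-0.8, -0.2) → out

3, 8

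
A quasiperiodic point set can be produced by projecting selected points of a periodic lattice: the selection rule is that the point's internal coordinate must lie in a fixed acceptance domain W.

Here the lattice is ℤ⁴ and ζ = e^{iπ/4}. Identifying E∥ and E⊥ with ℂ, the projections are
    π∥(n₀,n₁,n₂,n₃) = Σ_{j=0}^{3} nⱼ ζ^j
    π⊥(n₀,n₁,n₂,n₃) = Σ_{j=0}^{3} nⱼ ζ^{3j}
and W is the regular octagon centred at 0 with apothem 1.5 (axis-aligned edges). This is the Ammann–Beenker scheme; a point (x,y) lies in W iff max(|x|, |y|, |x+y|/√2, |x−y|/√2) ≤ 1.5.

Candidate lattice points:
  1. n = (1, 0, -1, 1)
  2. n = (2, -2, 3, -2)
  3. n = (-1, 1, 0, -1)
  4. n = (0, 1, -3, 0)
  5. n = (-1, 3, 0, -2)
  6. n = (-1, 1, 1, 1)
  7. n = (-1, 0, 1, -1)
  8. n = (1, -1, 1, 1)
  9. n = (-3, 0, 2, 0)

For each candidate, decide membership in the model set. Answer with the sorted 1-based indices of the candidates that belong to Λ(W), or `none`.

Internal map: ζ^{3j} for j=0..3 gives (1,0), (−√2/2,√2/2), (0,−1), (√2/2,√2/2).
candidate 1: n = (1, 0, -1, 1) → π⊥ ≈ (+1.707107, +1.707107); max(|x|,|y|,|x±y|/√2) = 2.414214 > 1.5 ⇒ ∉ W
candidate 2: n = (2, -2, 3, -2) → π⊥ ≈ (+2.000000, -5.828427); max(|x|,|y|,|x±y|/√2) = 5.828427 > 1.5 ⇒ ∉ W
candidate 3: n = (-1, 1, 0, -1) → π⊥ ≈ (-2.414214, +0.000000); max(|x|,|y|,|x±y|/√2) = 2.414214 > 1.5 ⇒ ∉ W
candidate 4: n = (0, 1, -3, 0) → π⊥ ≈ (-0.707107, +3.707107); max(|x|,|y|,|x±y|/√2) = 3.707107 > 1.5 ⇒ ∉ W
candidate 5: n = (-1, 3, 0, -2) → π⊥ ≈ (-4.535534, +0.707107); max(|x|,|y|,|x±y|/√2) = 4.535534 > 1.5 ⇒ ∉ W
candidate 6: n = (-1, 1, 1, 1) → π⊥ ≈ (-1.000000, +0.414214); max(|x|,|y|,|x±y|/√2) = 1.000000 ≤ 1.5 ⇒ ∈ W
candidate 7: n = (-1, 0, 1, -1) → π⊥ ≈ (-1.707107, -1.707107); max(|x|,|y|,|x±y|/√2) = 2.414214 > 1.5 ⇒ ∉ W
candidate 8: n = (1, -1, 1, 1) → π⊥ ≈ (+2.414214, -1.000000); max(|x|,|y|,|x±y|/√2) = 2.414214 > 1.5 ⇒ ∉ W
candidate 9: n = (-3, 0, 2, 0) → π⊥ ≈ (-3.000000, -2.000000); max(|x|,|y|,|x±y|/√2) = 3.535534 > 1.5 ⇒ ∉ W

6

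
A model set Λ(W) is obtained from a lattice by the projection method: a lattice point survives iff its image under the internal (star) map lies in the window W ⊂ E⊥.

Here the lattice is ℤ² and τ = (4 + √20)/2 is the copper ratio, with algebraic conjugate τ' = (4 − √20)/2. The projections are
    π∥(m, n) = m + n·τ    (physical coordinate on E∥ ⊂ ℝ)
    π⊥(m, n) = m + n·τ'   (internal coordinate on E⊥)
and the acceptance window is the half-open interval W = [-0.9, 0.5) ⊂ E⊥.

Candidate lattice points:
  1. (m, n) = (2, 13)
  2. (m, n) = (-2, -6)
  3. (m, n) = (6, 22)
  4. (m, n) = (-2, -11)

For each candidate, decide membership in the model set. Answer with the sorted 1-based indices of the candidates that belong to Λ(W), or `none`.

Compute τ' = (4−√20)/2 = -0.236068, so π⊥(m,n) = m -0.236068·n.
[1] lift (2,13): star map gives -1.068884; window check -0.9 ≤ -1.068884 < 0.5 is false → out
[2] lift (-2,-6): star map gives -0.583592; window check -0.9 ≤ -0.583592 < 0.5 is true → IN Λ
[3] lift (6,22): star map gives 0.806504; window check -0.9 ≤ 0.806504 < 0.5 is false → out
[4] lift (-2,-11): star map gives 0.596748; window check -0.9 ≤ 0.596748 < 0.5 is false → out

2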